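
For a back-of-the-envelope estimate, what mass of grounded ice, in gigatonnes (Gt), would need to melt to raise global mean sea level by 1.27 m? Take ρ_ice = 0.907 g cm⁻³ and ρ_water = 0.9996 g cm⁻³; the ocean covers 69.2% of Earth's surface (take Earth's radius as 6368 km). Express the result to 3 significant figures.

Required water volume = Δh × A = 1.27 m × 3.53×10^14 m² = 4.478×10^14 m³.
ρ_w = 0.9996 g cm⁻³ = 999.6 kg m⁻³, so the mass of water = 4.478×10^14 m³ × 999.6 kg m⁻³ = 4.477×10^17 kg = 4.48×10^5 Gt (and the same mass of ice, by conservation).

≈ 4.48×10^5 Gt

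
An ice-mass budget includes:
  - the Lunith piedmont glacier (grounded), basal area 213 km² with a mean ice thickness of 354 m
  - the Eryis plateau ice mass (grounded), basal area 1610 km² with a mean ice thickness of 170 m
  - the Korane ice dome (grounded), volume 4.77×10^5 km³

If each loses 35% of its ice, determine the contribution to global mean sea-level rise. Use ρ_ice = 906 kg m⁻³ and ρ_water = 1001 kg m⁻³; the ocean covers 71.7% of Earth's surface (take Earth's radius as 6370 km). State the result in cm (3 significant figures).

Lunith: ice volume = 213 km² × 354 m = 75.40 km³; 0.35 × 75.40 × (906/1001) = 23.89 km³ of water.
Eryis: ice volume = 1610 km² × 170 m = 273.7 km³; 0.35 × 273.7 × (906/1001) = 86.70 km³ of water.
Korane: 0.35 × 4.77×10^5 km³ × (906/1001) = 1.511×10^5 km³ of water.
Total added water ≈ 1.512×10^14 m³ over 3.66×10^14 m² → Δh = 0.414 m = 41.4 cm.

≈ 41.4 cm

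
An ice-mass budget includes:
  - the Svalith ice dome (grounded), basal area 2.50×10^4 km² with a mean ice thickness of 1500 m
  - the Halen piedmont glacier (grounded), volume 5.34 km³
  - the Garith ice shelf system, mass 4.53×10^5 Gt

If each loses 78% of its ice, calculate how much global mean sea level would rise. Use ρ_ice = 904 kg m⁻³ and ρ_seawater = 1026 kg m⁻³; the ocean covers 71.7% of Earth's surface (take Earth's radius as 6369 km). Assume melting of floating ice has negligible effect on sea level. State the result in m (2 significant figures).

≈ 0.071 m

Svalith: ice volume = 2.50×10^4 km² × 1500 m = 3.750×10^4 km³; 0.78 × 3.750×10^4 × (904/1026) = 2.577×10^4 km³ of water.
Halen: 0.78 × 5.34 km³ × (904/1026) = 3.670 km³ of water.
The Garith ice shelf system is floating and already displaces its own weight of water, so its melt adds essentially nothing to sea level.
Total added water ≈ 2.578×10^13 m³ over 3.65×10^14 m² → Δh = 0.0705 m.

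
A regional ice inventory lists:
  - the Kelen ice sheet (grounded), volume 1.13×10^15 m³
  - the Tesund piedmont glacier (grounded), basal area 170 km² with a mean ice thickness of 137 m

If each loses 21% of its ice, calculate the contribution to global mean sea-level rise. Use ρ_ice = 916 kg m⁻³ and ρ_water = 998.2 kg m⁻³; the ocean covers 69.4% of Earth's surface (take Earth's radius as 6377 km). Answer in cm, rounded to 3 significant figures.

Kelen: 0.21 × 1.13×10^15 m³ × (916/998.2) = 2.178×10^14 m³ of water.
Tesund: ice volume = 170 km² × 137 m = 23.29 km³; 0.21 × 23.29 × (916/998.2) = 4.488 km³ of water.
Total added water ≈ 2.178×10^14 m³ over 3.55×10^14 m² → Δh = 0.614 m = 61.4 cm.

≈ 61.4 cm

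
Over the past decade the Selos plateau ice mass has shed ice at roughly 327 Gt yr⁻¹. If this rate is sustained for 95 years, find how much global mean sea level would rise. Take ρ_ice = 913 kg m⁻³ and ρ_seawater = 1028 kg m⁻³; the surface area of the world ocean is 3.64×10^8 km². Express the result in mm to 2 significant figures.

Total mass lost = 327 Gt/yr × 95 yr = 3.106×10^4 Gt = 3.106×10^16 kg.
ρ_w = 1028 kg m⁻³, so water volume = 3.106×10^16 / 1028 = 3.022×10^13 m³.
Δh = 3.022×10^13 / 3.64×10^14 = 0.0830 m = 83 mm.

≈ 83 mm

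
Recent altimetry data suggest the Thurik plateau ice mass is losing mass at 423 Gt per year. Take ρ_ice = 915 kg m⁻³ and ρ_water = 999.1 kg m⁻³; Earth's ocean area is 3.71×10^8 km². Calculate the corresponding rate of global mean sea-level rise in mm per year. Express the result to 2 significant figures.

ρ_w = 999.1 kg m⁻³. Annual water volume added = 423 Gt / ρ_w = 4.230×10^14 kg / 999.1 kg m⁻³ = 4.234×10^11 m³.
Δh per year = 4.234×10^11 / 3.71×10^14 = 1.14×10^-3 m = 1.1 mm.

≈ 1.1 mm/yr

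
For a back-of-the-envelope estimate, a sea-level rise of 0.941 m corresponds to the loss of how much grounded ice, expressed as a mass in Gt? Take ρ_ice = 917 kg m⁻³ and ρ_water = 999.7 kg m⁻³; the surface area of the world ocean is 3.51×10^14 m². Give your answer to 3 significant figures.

Required water volume = Δh × A = 0.941 m × 3.51×10^14 m² = 3.303×10^14 m³.
ρ_w = 999.7 kg m⁻³, so the mass of water = 3.303×10^14 m³ × 999.7 kg m⁻³ = 3.302×10^17 kg = 3.30×10^5 Gt (and the same mass of ice, by conservation).

≈ 3.30×10^5 Gt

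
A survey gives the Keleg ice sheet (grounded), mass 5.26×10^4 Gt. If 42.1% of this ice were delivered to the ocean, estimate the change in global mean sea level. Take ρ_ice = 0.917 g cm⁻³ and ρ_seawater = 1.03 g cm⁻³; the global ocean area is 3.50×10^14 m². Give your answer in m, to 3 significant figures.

≈ 0.0614 m

Keleg: 0.421 × 5.26×10^4 Gt = 2.214×10^16 kg; dividing by ρ_w = 1.03 g cm⁻³ = 1030 kg m⁻³ gives 2.150×10^13 m³ of water.
Spread over 3.50×10^14 m² of ocean, Δh = 2.150×10^13 / 3.50×10^14 = 0.0614 m.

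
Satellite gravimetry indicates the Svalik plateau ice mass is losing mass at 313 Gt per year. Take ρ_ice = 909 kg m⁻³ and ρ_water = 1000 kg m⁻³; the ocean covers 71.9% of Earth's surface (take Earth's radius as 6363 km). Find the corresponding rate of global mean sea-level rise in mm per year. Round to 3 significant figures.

ρ_w = 1000 kg m⁻³. Annual water volume added = 313 Gt / ρ_w = 3.130×10^14 kg / 1000 kg m⁻³ = 3.130×10^11 m³.
Δh per year = 3.130×10^11 / 3.66×10^14 = 8.56×10^-4 m = 0.856 mm.

≈ 0.856 mm/yr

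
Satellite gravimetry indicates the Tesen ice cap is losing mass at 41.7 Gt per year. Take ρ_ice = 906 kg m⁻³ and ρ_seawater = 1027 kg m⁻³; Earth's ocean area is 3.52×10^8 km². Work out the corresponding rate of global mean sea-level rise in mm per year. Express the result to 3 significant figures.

≈ 0.115 mm/yr

ρ_w = 1027 kg m⁻³. Annual water volume added = 41.7 Gt / ρ_w = 4.170×10^13 kg / 1027 kg m⁻³ = 4.060×10^10 m³.
Δh per year = 4.060×10^10 / 3.52×10^14 = 1.15×10^-4 m = 0.115 mm.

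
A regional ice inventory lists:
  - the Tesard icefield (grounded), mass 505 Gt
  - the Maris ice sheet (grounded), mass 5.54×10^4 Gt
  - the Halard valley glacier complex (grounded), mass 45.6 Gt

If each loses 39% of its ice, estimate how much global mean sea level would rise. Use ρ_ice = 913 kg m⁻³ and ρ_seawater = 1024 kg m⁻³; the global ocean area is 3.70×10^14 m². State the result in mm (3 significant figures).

Tesard: 0.39 × 505 Gt = 1.970×10^14 kg; dividing by ρ_w = 1024 kg m⁻³ gives 1.923×10^11 m³ of water.
Maris: 0.39 × 5.54×10^4 Gt = 2.161×10^16 kg; dividing by ρ_w = 1024 kg m⁻³ gives 2.110×10^13 m³ of water.
Halard: 0.39 × 45.6 Gt = 1.778×10^13 kg; dividing by ρ_w = 1024 kg m⁻³ gives 1.737×10^10 m³ of water.
Total added water ≈ 2.131×10^13 m³ over 3.70×10^14 m² → Δh = 0.0576 m = 57.6 mm.

≈ 57.6 mm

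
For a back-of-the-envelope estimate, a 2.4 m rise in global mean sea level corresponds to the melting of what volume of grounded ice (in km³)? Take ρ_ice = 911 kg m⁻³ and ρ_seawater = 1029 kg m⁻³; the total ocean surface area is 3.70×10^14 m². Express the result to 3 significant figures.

Required water volume = Δh × A = 2.4 m × 3.70×10^14 m² = 8.880×10^14 m³ = 8.880×10^5 km³.
Ice volume = water volume × ρ_w/ρ_ice = 8.880×10^5 × 1029/911 = 1.00×10^6 km³.

≈ 1.00×10^6 km³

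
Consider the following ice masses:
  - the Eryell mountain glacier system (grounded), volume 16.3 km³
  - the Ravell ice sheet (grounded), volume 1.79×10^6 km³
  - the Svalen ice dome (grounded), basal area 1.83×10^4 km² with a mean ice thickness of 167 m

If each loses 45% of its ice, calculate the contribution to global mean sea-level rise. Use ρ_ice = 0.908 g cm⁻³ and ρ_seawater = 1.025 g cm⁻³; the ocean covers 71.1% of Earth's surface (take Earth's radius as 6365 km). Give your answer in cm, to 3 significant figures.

≈ 197 cm

Eryell: 0.45 × 16.3 km³ × (908/1025) = 6.498 km³ of water.
Ravell: 0.45 × 1.79×10^6 km³ × (908/1025) = 7.136×10^5 km³ of water.
Svalen: ice volume = 1.83×10^4 km² × 167 m = 3056 km³; 0.45 × 3056 × (908/1025) = 1218 km³ of water.
Total added water ≈ 7.148×10^14 m³ over 3.62×10^14 m² → Δh = 1.97 m = 197 cm.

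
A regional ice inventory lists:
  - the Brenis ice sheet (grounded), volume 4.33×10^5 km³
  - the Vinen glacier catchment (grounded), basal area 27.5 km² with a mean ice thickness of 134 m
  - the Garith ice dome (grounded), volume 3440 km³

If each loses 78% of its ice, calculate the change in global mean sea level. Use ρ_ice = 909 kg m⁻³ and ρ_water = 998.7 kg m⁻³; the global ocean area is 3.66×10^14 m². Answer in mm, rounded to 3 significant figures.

≈ 847 mm

Brenis: 0.78 × 4.33×10^5 km³ × (909/998.7) = 3.074×10^5 km³ of water.
Vinen: ice volume = 27.5 km² × 134 m = 3.685 km³; 0.78 × 3.685 × (909/998.7) = 2.616 km³ of water.
Garith: 0.78 × 3440 km³ × (909/998.7) = 2442 km³ of water.
Total added water ≈ 3.099×10^14 m³ over 3.66×10^14 m² → Δh = 0.847 m = 847 mm.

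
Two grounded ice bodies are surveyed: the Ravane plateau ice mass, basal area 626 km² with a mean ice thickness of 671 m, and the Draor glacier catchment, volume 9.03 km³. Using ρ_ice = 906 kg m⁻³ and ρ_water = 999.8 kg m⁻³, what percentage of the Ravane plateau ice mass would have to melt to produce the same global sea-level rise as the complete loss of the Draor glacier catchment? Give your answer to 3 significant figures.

Equal sea-level rise means equal mass of meltwater, i.e. equal mass of ice lost.
Ice mass of Draor: 8.181×10^12 kg; ice mass of Ravane: 3.806×10^14 kg.
Fraction required = 8.181×10^12 / 3.806×10^14 = 0.0215 → 2.15 %.

≈ 2.15 %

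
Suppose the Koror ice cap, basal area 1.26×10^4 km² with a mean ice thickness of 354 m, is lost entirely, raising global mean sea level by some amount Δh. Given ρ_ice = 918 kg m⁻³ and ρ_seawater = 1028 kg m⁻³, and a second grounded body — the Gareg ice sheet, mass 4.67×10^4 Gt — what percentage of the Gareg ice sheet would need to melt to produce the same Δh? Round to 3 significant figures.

Equal sea-level rise means equal mass of meltwater, i.e. equal mass of ice lost.
Ice mass of Koror: 4.095×10^15 kg; ice mass of Gareg: 4.670×10^16 kg.
Fraction required = 4.095×10^15 / 4.670×10^16 = 0.0877 → 8.77 %.

≈ 8.77 %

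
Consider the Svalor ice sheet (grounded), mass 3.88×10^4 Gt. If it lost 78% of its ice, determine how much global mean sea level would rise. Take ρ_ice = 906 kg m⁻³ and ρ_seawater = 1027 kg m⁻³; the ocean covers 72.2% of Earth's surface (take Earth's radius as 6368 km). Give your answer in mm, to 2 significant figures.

Svalor: 0.78 × 3.88×10^4 Gt = 3.026×10^16 kg; dividing by ρ_w = 1027 kg m⁻³ gives 2.947×10^13 m³ of water.
Spread over 3.68×10^14 m² of ocean, Δh = 2.947×10^13 / 3.68×10^14 = 0.0801 m = 80 mm.

≈ 80 mm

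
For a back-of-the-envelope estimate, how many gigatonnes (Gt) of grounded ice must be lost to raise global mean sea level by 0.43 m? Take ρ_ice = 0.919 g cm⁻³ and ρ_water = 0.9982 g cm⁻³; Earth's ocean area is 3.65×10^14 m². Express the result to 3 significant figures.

≈ 1.57×10^5 Gt

Required water volume = Δh × A = 0.43 m × 3.65×10^14 m² = 1.570×10^14 m³.
ρ_w = 0.9982 g cm⁻³ = 998.2 kg m⁻³, so the mass of water = 1.570×10^14 m³ × 998.2 kg m⁻³ = 1.567×10^17 kg = 1.57×10^5 Gt (and the same mass of ice, by conservation).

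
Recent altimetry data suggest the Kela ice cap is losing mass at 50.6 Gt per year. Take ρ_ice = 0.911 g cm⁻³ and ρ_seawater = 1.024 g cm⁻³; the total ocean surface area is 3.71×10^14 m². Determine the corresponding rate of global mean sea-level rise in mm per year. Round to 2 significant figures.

ρ_w = 1.024 g cm⁻³ = 1024 kg m⁻³. Annual water volume added = 50.6 Gt / ρ_w = 5.060×10^13 kg / 1024 kg m⁻³ = 4.941×10^10 m³.
Δh per year = 4.941×10^10 / 3.71×10^14 = 1.33×10^-4 m = 0.13 mm.

≈ 0.13 mm/yr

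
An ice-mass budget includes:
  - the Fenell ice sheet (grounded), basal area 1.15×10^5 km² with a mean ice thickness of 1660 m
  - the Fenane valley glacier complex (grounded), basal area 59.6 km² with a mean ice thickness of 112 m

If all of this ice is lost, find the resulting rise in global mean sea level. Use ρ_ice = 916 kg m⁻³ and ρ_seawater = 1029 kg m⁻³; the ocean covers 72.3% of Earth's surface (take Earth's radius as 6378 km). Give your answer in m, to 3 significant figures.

Fenell: ice volume = 1.15×10^5 km² × 1660 m = 1.909×10^5 km³; 1.909×10^5 × (916/1029) = 1.699×10^5 km³ of water.
Fenane: ice volume = 59.6 km² × 112 m = 6.675 km³; 6.675 × (916/1029) = 5.942 km³ of water.
Total added water ≈ 1.699×10^14 m³ over 3.70×10^14 m² → Δh = 0.460 m.

≈ 0.460 m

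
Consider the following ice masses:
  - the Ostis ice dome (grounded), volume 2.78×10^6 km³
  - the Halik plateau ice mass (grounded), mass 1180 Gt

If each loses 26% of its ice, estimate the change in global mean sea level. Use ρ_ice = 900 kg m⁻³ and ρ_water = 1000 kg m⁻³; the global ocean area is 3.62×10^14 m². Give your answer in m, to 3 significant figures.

≈ 1.80 m

Ostis: 0.26 × 2.78×10^6 km³ × (900/1000) = 6.505×10^5 km³ of water.
Halik: 0.26 × 1180 Gt = 3.068×10^14 kg; dividing by ρ_w = 1000 kg m⁻³ gives 3.068×10^11 m³ of water.
Total added water ≈ 6.508×10^14 m³ over 3.62×10^14 m² → Δh = 1.80 m.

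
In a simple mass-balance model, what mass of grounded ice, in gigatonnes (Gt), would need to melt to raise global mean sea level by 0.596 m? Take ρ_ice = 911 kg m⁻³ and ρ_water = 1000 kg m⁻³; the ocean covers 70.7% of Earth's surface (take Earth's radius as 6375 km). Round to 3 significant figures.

Required water volume = Δh × A = 0.596 m × 3.61×10^14 m² = 2.152×10^14 m³.
ρ_w = 1000 kg m⁻³, so the mass of water = 2.152×10^14 m³ × 1000 kg m⁻³ = 2.152×10^17 kg = 2.15×10^5 Gt (and the same mass of ice, by conservation).

≈ 2.15×10^5 Gt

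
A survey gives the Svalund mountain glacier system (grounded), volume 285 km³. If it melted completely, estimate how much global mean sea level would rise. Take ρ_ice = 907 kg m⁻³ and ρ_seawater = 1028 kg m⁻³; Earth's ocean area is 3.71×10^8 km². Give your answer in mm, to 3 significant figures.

≈ 0.678 mm

Svalund: 285 km³ × (907/1028) = 251.5 km³ of water.
Spread over 3.71×10^14 m² of ocean, Δh = 2.515×10^11 / 3.71×10^14 = 6.78×10^-4 m = 0.678 mm.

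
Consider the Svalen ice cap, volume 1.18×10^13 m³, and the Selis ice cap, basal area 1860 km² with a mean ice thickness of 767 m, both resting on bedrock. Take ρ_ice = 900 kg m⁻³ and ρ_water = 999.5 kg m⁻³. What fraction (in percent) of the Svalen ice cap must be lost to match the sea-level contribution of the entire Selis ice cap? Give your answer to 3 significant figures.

≈ 12.1 %

Equal sea-level rise means equal mass of meltwater, i.e. equal mass of ice lost.
Ice mass of Selis: 1.284×10^15 kg; ice mass of Svalen: 1.062×10^16 kg.
Fraction required = 1.284×10^15 / 1.062×10^16 = 0.121 → 12.1 %.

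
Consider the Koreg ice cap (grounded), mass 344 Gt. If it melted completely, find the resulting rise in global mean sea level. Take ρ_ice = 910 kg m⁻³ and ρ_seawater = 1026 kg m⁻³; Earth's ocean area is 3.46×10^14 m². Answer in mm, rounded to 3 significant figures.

Koreg: 344 Gt = 3.440×10^14 kg; dividing by ρ_w = 1026 kg m⁻³ gives 3.353×10^11 m³ of water.
Spread over 3.46×10^14 m² of ocean, Δh = 3.353×10^11 / 3.46×10^14 = 9.69×10^-4 m = 0.969 mm.

≈ 0.969 mm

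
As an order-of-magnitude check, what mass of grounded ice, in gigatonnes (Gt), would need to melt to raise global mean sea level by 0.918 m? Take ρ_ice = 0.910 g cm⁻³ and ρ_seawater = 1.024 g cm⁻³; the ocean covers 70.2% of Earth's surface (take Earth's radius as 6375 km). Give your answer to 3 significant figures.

Required water volume = Δh × A = 0.918 m × 3.59×10^14 m² = 3.291×10^14 m³.
ρ_w = 1.024 g cm⁻³ = 1024 kg m⁻³, so the mass of water = 3.291×10^14 m³ × 1024 kg m⁻³ = 3.370×10^17 kg = 3.37×10^5 Gt (and the same mass of ice, by conservation).

≈ 3.37×10^5 Gt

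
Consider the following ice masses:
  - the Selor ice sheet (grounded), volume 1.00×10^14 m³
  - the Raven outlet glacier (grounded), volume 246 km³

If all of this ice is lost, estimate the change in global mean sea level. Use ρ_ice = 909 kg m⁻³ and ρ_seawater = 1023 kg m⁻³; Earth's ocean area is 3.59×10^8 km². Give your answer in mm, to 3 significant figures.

≈ 248 mm

Selor: 1.00×10^14 m³ × (909/1023) = 8.886×10^13 m³ of water.
Raven: 246 km³ × (909/1023) = 218.6 km³ of water.
Total added water ≈ 8.907×10^13 m³ over 3.59×10^14 m² → Δh = 0.248 m = 248 mm.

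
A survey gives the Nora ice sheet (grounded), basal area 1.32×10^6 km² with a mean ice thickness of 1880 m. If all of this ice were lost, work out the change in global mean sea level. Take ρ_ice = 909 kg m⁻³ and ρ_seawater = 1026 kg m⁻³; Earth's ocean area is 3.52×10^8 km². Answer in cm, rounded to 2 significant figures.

≈ 620 cm

Nora: ice volume = 1.32×10^6 km² × 1880 m = 2.482×10^6 km³; 2.482×10^6 × (909/1026) = 2.199×10^6 km³ of water.
Spread over 3.52×10^14 m² of ocean, Δh = 2.199×10^15 / 3.52×10^14 = 6.25 m = 620 cm.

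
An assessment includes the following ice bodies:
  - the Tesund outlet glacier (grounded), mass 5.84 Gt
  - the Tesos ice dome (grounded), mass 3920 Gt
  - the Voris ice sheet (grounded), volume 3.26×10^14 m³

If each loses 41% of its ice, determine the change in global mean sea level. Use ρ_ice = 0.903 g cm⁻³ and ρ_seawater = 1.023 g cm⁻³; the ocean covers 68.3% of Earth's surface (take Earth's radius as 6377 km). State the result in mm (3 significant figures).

Tesund: 0.41 × 5.84 Gt = 2.394×10^12 kg; dividing by ρ_w = 1.023 g cm⁻³ = 1023 kg m⁻³ gives 2.341×10^9 m³ of water.
Tesos: 0.41 × 3920 Gt = 1.607×10^15 kg; dividing by ρ_w = 1023 kg m⁻³ gives 1.571×10^12 m³ of water.
Voris: 0.41 × 3.26×10^14 m³ × (903/1023) = 1.180×10^14 m³ of water.
Total added water ≈ 1.196×10^14 m³ over 3.49×10^14 m² → Δh = 0.343 m = 343 mm.

≈ 343 mm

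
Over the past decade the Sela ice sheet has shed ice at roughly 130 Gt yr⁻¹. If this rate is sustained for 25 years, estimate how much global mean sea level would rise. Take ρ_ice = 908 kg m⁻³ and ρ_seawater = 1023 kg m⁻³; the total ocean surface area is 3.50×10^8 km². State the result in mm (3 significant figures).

≈ 9.08 mm

Total mass lost = 130 Gt/yr × 25 yr = 3250 Gt = 3.250×10^15 kg.
ρ_w = 1023 kg m⁻³, so water volume = 3.250×10^15 / 1023 = 3.177×10^12 m³.
Δh = 3.177×10^12 / 3.50×10^14 = 9.08×10^-3 m = 9.08 mm.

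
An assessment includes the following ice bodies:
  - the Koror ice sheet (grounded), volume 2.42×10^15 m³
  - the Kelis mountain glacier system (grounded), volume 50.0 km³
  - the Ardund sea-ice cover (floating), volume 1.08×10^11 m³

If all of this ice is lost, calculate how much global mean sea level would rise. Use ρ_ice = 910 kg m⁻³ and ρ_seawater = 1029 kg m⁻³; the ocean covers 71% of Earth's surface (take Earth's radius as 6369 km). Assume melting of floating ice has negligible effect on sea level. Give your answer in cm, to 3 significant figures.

Koror: 2.42×10^15 m³ × (910/1029) = 2.140×10^15 m³ of water.
Kelis: 50.0 km³ × (910/1029) = 44.22 km³ of water.
The Ardund sea-ice cover is floating and already displaces its own weight of water, so its melt adds essentially nothing to sea level.
Total added water ≈ 2.140×10^15 m³ over 3.62×10^14 m² → Δh = 5.91 m = 591 cm.

≈ 591 cm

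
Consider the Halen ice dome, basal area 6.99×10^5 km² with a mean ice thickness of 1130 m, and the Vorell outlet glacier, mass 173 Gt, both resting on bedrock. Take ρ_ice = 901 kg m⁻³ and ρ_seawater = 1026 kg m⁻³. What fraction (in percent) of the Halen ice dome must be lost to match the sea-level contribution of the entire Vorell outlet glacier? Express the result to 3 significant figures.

Equal sea-level rise means equal mass of meltwater, i.e. equal mass of ice lost.
Ice mass of Vorell: 1.730×10^14 kg; ice mass of Halen: 7.117×10^17 kg.
Fraction required = 1.730×10^14 / 7.117×10^17 = 2.43×10^-4 → 0.0243 %.

≈ 0.0243 %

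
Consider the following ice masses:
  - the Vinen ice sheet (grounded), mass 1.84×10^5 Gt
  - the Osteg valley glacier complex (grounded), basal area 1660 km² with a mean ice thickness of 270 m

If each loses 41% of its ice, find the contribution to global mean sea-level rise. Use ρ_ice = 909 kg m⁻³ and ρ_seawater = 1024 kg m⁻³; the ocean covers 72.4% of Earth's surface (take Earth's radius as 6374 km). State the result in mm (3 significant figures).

≈ 200 mm

Vinen: 0.41 × 1.84×10^5 Gt = 7.544×10^16 kg; dividing by ρ_w = 1024 kg m⁻³ gives 7.367×10^13 m³ of water.
Osteg: ice volume = 1660 km² × 270 m = 448.2 km³; 0.41 × 448.2 × (909/1024) = 163.1 km³ of water.
Total added water ≈ 7.383×10^13 m³ over 3.70×10^14 m² → Δh = 0.200 m = 200 mm.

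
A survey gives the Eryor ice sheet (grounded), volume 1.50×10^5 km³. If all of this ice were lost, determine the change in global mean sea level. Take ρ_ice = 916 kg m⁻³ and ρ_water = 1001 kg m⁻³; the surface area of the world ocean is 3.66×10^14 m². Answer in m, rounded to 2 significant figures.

Eryor: 1.50×10^5 km³ × (916/1001) = 1.373×10^5 km³ of water.
Spread over 3.66×10^14 m² of ocean, Δh = 1.373×10^14 / 3.66×10^14 = 0.375 m.

≈ 0.38 m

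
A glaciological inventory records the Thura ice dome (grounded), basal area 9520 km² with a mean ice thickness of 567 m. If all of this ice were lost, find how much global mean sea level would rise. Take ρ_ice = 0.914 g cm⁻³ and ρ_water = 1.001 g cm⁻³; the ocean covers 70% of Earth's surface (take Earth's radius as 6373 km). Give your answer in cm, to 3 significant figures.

≈ 1.38 cm

Thura: ice volume = 9520 km² × 567 m = 5398 km³; 5398 × (914/1001) = 4929 km³ of water.
Spread over 3.57×10^14 m² of ocean, Δh = 4.929×10^12 / 3.57×10^14 = 0.0138 m = 1.38 cm.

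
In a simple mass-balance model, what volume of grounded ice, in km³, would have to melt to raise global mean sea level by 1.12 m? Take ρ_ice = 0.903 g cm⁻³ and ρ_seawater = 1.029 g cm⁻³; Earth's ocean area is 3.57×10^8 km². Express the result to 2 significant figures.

≈ 4.6×10^5 km³

Required water volume = Δh × A = 1.12 m × 3.57×10^14 m² = 3.998×10^14 m³ = 3.998×10^5 km³.
Ice volume = water volume × ρ_w/ρ_ice = 3.998×10^5 × 1029/903 = 4.6×10^5 km³.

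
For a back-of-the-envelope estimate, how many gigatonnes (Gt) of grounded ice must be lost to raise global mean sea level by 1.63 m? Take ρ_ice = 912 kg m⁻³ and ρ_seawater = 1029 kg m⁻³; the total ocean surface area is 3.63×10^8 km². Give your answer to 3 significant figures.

≈ 6.09×10^5 Gt

Required water volume = Δh × A = 1.63 m × 3.63×10^14 m² = 5.917×10^14 m³.
ρ_w = 1029 kg m⁻³, so the mass of water = 5.917×10^14 m³ × 1029 kg m⁻³ = 6.088×10^17 kg = 6.09×10^5 Gt (and the same mass of ice, by conservation).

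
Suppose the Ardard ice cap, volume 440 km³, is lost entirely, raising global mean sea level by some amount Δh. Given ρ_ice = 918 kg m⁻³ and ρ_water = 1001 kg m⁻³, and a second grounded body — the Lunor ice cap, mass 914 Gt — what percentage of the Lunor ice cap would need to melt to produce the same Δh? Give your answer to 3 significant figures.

≈ 44.2 %

Equal sea-level rise means equal mass of meltwater, i.e. equal mass of ice lost.
Ice mass of Ardard: 4.039×10^14 kg; ice mass of Lunor: 9.140×10^14 kg.
Fraction required = 4.039×10^14 / 9.140×10^14 = 0.442 → 44.2 %.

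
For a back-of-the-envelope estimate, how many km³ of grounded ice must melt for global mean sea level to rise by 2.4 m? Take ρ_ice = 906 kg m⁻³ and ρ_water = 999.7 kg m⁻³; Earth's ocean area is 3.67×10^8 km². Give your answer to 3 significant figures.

Required water volume = Δh × A = 2.4 m × 3.67×10^14 m² = 8.808×10^14 m³ = 8.808×10^5 km³.
Ice volume = water volume × ρ_w/ρ_ice = 8.808×10^5 × 999.7/906 = 9.72×10^5 km³.

≈ 9.72×10^5 km³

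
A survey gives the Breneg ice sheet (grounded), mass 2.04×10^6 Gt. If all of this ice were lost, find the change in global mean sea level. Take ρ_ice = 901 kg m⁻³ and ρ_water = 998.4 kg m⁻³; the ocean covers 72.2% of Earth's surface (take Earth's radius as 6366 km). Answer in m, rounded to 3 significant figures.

≈ 5.56 m

Breneg: 2.04×10^6 Gt = 2.040×10^18 kg; dividing by ρ_w = 998.4 kg m⁻³ gives 2.043×10^15 m³ of water.
Spread over 3.68×10^14 m² of ocean, Δh = 2.043×10^15 / 3.68×10^14 = 5.56 m.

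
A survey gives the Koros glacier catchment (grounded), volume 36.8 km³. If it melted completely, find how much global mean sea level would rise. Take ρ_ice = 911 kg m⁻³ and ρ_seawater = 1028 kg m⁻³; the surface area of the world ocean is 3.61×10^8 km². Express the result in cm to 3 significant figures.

≈ 9.03×10^-3 cm

Koros: 36.8 km³ × (911/1028) = 32.61 km³ of water.
Spread over 3.61×10^14 m² of ocean, Δh = 3.261×10^10 / 3.61×10^14 = 9.03×10^-5 m = 9.03×10^-3 cm.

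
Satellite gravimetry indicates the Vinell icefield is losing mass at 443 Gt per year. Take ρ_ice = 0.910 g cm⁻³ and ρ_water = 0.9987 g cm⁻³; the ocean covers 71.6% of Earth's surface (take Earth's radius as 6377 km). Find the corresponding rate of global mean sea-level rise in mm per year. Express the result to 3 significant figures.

ρ_w = 0.9987 g cm⁻³ = 998.7 kg m⁻³. Annual water volume added = 443 Gt / ρ_w = 4.430×10^14 kg / 998.7 kg m⁻³ = 4.436×10^11 m³.
Δh per year = 4.436×10^11 / 3.66×10^14 = 1.21×10^-3 m = 1.21 mm.

≈ 1.21 mm/yr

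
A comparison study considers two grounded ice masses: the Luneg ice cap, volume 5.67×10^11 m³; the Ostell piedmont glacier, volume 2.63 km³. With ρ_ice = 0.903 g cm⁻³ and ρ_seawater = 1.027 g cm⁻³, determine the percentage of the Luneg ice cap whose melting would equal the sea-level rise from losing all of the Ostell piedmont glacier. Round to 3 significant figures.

≈ 0.464 %

Equal sea-level rise means equal mass of meltwater, i.e. equal mass of ice lost.
Ice mass of Ostell: 2.375×10^12 kg; ice mass of Luneg: 5.120×10^14 kg.
Fraction required = 2.375×10^12 / 5.120×10^14 = 4.64×10^-3 → 0.464 %.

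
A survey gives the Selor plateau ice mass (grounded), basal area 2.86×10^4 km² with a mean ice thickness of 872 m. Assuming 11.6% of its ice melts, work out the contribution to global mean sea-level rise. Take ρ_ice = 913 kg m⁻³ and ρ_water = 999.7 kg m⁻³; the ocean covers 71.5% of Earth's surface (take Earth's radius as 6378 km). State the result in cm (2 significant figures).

≈ 0.72 cm

Selor: ice volume = 2.86×10^4 km² × 872 m = 2.494×10^4 km³; 0.116 × 2.494×10^4 × (913/999.7) = 2642 km³ of water.
Spread over 3.65×10^14 m² of ocean, Δh = 2.642×10^12 / 3.65×10^14 = 7.23×10^-3 m = 0.72 cm.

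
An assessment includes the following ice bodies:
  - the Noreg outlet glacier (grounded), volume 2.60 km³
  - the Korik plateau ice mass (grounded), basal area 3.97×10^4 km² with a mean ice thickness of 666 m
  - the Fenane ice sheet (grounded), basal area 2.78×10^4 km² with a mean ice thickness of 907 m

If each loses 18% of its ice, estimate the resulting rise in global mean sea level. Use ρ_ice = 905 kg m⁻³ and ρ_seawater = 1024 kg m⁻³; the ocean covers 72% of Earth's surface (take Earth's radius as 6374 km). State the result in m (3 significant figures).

≈ 0.0224 m

Noreg: 0.18 × 2.60 km³ × (905/1024) = 0.4136 km³ of water.
Korik: ice volume = 3.97×10^4 km² × 666 m = 2.644×10^4 km³; 0.18 × 2.644×10^4 × (905/1024) = 4206 km³ of water.
Fenane: ice volume = 2.78×10^4 km² × 907 m = 2.521×10^4 km³; 0.18 × 2.521×10^4 × (905/1024) = 4011 km³ of water.
Total added water ≈ 8.218×10^12 m³ over 3.68×10^14 m² → Δh = 0.0224 m.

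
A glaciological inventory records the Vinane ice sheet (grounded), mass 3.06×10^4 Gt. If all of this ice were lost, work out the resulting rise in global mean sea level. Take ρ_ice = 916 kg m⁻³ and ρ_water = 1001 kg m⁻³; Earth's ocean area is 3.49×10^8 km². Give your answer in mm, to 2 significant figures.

Vinane: 3.06×10^4 Gt = 3.060×10^16 kg; dividing by ρ_w = 1001 kg m⁻³ gives 3.057×10^13 m³ of water.
Spread over 3.49×10^14 m² of ocean, Δh = 3.057×10^13 / 3.49×10^14 = 0.0876 m = 88 mm.

≈ 88 mm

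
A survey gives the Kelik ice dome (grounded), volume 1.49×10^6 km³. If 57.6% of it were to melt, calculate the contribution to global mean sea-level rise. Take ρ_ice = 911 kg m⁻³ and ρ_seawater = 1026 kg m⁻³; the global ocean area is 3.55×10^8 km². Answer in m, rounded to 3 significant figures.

≈ 2.15 m

Kelik: 0.576 × 1.49×10^6 km³ × (911/1026) = 7.620×10^5 km³ of water.
Spread over 3.55×10^14 m² of ocean, Δh = 7.620×10^14 / 3.55×10^14 = 2.15 m.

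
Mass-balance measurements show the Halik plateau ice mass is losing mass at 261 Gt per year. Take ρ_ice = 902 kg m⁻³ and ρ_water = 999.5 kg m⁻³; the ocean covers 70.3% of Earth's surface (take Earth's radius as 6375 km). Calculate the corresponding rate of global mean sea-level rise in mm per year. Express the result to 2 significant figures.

ρ_w = 999.5 kg m⁻³. Annual water volume added = 261 Gt / ρ_w = 2.610×10^14 kg / 999.5 kg m⁻³ = 2.611×10^11 m³.
Δh per year = 2.611×10^11 / 3.59×10^14 = 7.27×10^-4 m = 0.73 mm.

≈ 0.73 mm/yr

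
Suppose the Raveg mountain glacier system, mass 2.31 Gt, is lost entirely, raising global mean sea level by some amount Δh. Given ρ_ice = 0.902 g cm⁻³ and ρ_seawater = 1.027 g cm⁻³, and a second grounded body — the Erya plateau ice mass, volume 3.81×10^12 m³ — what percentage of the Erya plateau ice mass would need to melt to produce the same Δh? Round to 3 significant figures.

≈ 0.0672 %

Equal sea-level rise means equal mass of meltwater, i.e. equal mass of ice lost.
Ice mass of Raveg: 2.310×10^12 kg; ice mass of Erya: 3.437×10^15 kg.
Fraction required = 2.310×10^12 / 3.437×10^15 = 6.72×10^-4 → 0.0672 %.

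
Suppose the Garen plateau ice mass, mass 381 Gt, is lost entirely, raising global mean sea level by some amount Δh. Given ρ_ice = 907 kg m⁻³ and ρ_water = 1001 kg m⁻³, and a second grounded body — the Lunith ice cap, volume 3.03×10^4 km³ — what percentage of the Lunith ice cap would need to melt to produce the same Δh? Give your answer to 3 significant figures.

Equal sea-level rise means equal mass of meltwater, i.e. equal mass of ice lost.
Ice mass of Garen: 3.810×10^14 kg; ice mass of Lunith: 2.748×10^16 kg.
Fraction required = 3.810×10^14 / 2.748×10^16 = 0.0139 → 1.39 %.

≈ 1.39 %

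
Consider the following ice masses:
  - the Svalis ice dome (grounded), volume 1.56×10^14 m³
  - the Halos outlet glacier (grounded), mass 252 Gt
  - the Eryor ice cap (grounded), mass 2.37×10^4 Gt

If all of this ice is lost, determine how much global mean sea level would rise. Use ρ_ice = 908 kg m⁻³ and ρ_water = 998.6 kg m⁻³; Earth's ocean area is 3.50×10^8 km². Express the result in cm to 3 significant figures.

≈ 47.4 cm

Svalis: 1.56×10^14 m³ × (908/998.6) = 1.418×10^14 m³ of water.
Halos: 252 Gt = 2.520×10^14 kg; dividing by ρ_w = 998.6 kg m⁻³ gives 2.524×10^11 m³ of water.
Eryor: 2.37×10^4 Gt = 2.370×10^16 kg; dividing by ρ_w = 998.6 kg m⁻³ gives 2.373×10^13 m³ of water.
Total added water ≈ 1.658×10^14 m³ over 3.50×10^14 m² → Δh = 0.474 m = 47.4 cm.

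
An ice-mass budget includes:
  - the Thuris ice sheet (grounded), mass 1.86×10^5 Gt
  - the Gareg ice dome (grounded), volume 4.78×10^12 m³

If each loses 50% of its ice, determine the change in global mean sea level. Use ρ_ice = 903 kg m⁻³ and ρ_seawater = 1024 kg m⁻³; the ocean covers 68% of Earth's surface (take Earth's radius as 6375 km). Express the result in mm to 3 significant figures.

Thuris: 0.5 × 1.86×10^5 Gt = 9.300×10^16 kg; dividing by ρ_w = 1024 kg m⁻³ gives 9.082×10^13 m³ of water.
Gareg: 0.5 × 4.78×10^12 m³ × (903/1024) = 2.108×10^12 m³ of water.
Total added water ≈ 9.293×10^13 m³ over 3.47×10^14 m² → Δh = 0.268 m = 268 mm.

≈ 268 mm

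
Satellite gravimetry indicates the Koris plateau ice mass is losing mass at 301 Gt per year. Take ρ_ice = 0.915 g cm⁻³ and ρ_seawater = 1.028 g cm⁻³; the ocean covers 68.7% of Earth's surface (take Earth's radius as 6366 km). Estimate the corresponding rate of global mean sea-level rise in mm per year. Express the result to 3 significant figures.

ρ_w = 1.028 g cm⁻³ = 1028 kg m⁻³. Annual water volume added = 301 Gt / ρ_w = 3.010×10^14 kg / 1028 kg m⁻³ = 2.928×10^11 m³.
Δh per year = 2.928×10^11 / 3.50×10^14 = 8.37×10^-4 m = 0.837 mm.

≈ 0.837 mm/yr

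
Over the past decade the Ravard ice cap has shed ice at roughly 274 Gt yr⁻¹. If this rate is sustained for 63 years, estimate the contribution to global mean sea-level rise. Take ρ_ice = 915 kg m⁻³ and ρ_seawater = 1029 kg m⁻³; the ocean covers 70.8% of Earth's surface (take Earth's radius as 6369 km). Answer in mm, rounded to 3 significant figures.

≈ 46.5 mm

Total mass lost = 274 Gt/yr × 63 yr = 1.726×10^4 Gt = 1.726×10^16 kg.
ρ_w = 1029 kg m⁻³, so water volume = 1.726×10^16 / 1029 = 1.678×10^13 m³.
Δh = 1.678×10^13 / 3.61×10^14 = 0.0465 m = 46.5 mm.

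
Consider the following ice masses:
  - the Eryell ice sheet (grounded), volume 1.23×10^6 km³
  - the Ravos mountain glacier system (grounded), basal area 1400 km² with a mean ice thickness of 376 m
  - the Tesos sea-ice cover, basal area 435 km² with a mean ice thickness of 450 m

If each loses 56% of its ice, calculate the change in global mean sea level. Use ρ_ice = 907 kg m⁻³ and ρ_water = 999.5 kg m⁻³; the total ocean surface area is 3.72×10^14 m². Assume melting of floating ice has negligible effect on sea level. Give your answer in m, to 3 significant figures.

≈ 1.68 m

Eryell: 0.56 × 1.23×10^6 km³ × (907/999.5) = 6.251×10^5 km³ of water.
Ravos: ice volume = 1400 km² × 376 m = 526.4 km³; 0.56 × 526.4 × (907/999.5) = 267.5 km³ of water.
The Tesos sea-ice cover is floating and already displaces its own weight of water, so its melt adds essentially nothing to sea level.
Total added water ≈ 6.253×10^14 m³ over 3.72×10^14 m² → Δh = 1.68 m.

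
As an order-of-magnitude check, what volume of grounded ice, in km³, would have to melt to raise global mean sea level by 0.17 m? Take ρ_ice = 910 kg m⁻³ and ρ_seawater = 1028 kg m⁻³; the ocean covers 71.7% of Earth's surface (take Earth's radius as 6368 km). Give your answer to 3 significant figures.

Required water volume = Δh × A = 0.17 m × 3.65×10^14 m² = 6.211×10^13 m³ = 6.211×10^4 km³.
Ice volume = water volume × ρ_w/ρ_ice = 6.211×10^4 × 1028/910 = 7.02×10^4 km³.

≈ 7.02×10^4 km³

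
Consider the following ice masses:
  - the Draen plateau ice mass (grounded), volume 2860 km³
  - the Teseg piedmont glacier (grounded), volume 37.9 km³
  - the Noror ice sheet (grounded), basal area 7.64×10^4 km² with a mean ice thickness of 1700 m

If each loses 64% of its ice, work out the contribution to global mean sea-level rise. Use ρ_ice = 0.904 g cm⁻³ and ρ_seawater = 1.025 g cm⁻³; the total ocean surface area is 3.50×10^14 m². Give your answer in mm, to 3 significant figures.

≈ 214 mm

Draen: 0.64 × 2860 km³ × (904/1025) = 1614 km³ of water.
Teseg: 0.64 × 37.9 km³ × (904/1025) = 21.39 km³ of water.
Noror: ice volume = 7.64×10^4 km² × 1700 m = 1.299×10^5 km³; 0.64 × 1.299×10^5 × (904/1025) = 7.331×10^4 km³ of water.
Total added water ≈ 7.495×10^13 m³ over 3.50×10^14 m² → Δh = 0.214 m = 214 mm.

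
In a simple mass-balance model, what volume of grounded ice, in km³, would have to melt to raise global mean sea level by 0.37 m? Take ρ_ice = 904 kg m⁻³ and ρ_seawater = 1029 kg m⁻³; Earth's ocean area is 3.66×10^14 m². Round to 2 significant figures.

Required water volume = Δh × A = 0.37 m × 3.66×10^14 m² = 1.354×10^14 m³ = 1.354×10^5 km³.
Ice volume = water volume × ρ_w/ρ_ice = 1.354×10^5 × 1029/904 = 1.5×10^5 km³.

≈ 1.5×10^5 km³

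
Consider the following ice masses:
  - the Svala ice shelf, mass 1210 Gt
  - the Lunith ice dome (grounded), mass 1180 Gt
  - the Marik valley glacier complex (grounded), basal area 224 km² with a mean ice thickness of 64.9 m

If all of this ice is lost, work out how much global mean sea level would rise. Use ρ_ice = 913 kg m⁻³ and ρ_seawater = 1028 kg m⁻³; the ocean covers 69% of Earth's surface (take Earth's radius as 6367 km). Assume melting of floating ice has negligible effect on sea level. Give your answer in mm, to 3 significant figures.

The Svala ice shelf is floating and already displaces its own weight of water, so its melt adds essentially nothing to sea level.
Lunith: 1180 Gt = 1.180×10^15 kg; dividing by ρ_w = 1028 kg m⁻³ gives 1.148×10^12 m³ of water.
Marik: ice volume = 224 km² × 64.9 m = 14.54 km³; 14.54 × (913/1028) = 12.91 km³ of water.
Total added water ≈ 1.161×10^12 m³ over 3.52×10^14 m² → Δh = 3.30×10^-3 m = 3.30 mm.

≈ 3.30 mm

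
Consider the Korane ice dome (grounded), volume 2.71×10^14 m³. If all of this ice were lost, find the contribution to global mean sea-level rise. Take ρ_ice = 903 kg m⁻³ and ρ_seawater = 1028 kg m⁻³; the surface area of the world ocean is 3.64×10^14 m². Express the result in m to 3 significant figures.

≈ 0.654 m

Korane: 2.71×10^14 m³ × (903/1028) = 2.380×10^14 m³ of water.
Spread over 3.64×10^14 m² of ocean, Δh = 2.380×10^14 / 3.64×10^14 = 0.654 m.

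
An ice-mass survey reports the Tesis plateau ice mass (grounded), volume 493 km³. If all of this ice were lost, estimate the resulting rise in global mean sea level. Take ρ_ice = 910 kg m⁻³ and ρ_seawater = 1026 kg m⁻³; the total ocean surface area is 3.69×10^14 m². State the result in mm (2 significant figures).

≈ 1.2 mm

Tesis: 493 km³ × (910/1026) = 437.3 km³ of water.
Spread over 3.69×10^14 m² of ocean, Δh = 4.373×10^11 / 3.69×10^14 = 1.18×10^-3 m = 1.2 mm.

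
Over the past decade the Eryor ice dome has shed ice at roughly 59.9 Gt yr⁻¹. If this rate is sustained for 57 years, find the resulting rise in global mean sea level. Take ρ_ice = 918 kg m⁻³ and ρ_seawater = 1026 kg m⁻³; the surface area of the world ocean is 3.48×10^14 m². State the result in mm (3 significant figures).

Total mass lost = 59.9 Gt/yr × 57 yr = 3414 Gt = 3.414×10^15 kg.
ρ_w = 1026 kg m⁻³, so water volume = 3.414×10^15 / 1026 = 3.328×10^12 m³.
Δh = 3.328×10^12 / 3.48×10^14 = 9.56×10^-3 m = 9.56 mm.

≈ 9.56 mm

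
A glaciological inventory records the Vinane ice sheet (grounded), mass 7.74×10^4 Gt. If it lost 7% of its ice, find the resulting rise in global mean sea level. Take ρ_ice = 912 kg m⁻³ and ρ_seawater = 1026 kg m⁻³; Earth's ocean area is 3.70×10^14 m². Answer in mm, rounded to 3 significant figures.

Vinane: 0.07 × 7.74×10^4 Gt = 5.418×10^15 kg; dividing by ρ_w = 1026 kg m⁻³ gives 5.281×10^12 m³ of water.
Spread over 3.70×10^14 m² of ocean, Δh = 5.281×10^12 / 3.70×10^14 = 0.0143 m = 14.3 mm.

≈ 14.3 mm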